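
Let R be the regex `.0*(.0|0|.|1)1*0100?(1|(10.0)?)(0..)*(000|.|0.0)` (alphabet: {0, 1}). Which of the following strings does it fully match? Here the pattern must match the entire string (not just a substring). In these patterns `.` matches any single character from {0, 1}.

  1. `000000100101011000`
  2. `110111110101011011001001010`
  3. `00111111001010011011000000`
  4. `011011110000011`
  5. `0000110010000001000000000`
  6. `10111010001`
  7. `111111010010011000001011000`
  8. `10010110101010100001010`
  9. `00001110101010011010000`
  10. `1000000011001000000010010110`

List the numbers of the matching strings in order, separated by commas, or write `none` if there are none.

1 → match
2 → match
3 → no match
4 → no match
5 → no match
6 → no match
7 → match
8 → no match
9 → match
10 → no match

1, 2, 7, 9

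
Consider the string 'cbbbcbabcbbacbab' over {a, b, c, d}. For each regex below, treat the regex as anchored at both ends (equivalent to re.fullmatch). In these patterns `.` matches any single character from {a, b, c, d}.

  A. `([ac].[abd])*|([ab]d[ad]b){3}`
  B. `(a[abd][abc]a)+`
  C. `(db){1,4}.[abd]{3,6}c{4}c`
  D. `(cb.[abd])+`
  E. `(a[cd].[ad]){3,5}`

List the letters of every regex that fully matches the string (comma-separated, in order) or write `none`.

D

A → no match
B → no match — must start with 'a'
C → no match — must start with 'db'
D → match
E → no match — must start with 'a'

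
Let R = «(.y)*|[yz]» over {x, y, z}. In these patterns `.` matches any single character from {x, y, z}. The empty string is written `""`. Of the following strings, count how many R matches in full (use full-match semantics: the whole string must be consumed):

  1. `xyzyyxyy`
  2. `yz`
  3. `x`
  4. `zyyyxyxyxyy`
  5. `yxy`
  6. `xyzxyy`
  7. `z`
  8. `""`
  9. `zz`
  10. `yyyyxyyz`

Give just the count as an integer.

1 → no match
2 → no match
3 → no match
4 → no match
5 → no match
6 → no match
7 → match
8 → match
9 → no match
10 → no match
Total matched: 2

2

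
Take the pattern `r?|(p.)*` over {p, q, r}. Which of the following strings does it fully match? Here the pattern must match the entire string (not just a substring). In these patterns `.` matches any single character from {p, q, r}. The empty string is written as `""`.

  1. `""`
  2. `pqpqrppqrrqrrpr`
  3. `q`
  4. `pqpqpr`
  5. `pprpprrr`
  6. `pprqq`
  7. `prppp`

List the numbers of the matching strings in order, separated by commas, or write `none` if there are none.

1 → match
2 → no match
3 → no match
4 → match
5 → no match
6 → no match
7 → no match

1, 4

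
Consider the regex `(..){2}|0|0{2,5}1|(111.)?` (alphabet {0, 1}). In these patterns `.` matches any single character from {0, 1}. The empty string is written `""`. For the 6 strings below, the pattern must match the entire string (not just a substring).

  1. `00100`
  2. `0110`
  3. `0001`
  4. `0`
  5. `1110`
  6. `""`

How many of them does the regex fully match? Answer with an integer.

1. `00100` → no match
2. `0110` → match
3. `0001` → match
4. `0` → match
5. `1110` → match
6. `""` → match
Total matched: 5

5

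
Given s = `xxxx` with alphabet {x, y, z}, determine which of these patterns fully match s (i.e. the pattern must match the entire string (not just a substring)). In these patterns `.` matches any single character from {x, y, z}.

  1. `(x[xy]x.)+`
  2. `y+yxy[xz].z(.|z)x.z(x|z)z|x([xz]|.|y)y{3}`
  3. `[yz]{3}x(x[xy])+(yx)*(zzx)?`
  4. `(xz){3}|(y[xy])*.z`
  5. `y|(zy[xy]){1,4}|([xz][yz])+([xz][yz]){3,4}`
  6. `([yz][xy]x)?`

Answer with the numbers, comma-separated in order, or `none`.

1 → match
2 → no match
3 → no match
4 → no match
5 → no match
6 → no match

1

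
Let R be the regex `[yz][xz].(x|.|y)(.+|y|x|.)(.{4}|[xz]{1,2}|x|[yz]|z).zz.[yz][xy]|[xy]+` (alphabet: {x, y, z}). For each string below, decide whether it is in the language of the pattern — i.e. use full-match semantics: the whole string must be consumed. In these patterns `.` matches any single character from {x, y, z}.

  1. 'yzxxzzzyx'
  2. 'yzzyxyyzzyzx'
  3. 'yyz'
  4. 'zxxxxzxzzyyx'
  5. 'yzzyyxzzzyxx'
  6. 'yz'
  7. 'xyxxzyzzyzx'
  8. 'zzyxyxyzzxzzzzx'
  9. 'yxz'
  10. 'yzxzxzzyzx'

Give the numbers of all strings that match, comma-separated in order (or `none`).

2, 4, 8

1 → no match
2 → match
3 → no match
4 → match
5 → no match
6 → no match
7 → no match
8 → match
9 → no match
10 → no match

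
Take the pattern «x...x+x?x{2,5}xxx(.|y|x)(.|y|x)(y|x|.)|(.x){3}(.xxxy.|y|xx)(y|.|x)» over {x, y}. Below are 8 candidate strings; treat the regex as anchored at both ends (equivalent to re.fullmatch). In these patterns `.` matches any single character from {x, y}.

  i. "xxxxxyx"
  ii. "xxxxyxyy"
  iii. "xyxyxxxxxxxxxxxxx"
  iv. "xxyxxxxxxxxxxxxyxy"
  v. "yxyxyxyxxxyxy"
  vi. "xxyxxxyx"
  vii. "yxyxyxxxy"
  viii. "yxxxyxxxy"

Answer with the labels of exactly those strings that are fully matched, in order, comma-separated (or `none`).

ii, iii, iv, v, vi, vii, viii

i → no match
ii → match
iii → match
iv → match
v → match
vi → match
vii → match
viii → match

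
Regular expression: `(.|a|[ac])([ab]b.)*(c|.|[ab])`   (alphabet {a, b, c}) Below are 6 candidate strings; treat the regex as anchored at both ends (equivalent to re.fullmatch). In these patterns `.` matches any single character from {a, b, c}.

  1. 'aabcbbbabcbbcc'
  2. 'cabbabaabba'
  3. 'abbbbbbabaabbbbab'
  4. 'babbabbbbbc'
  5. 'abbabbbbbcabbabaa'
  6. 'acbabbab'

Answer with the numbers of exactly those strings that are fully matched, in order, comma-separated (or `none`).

1 → match
2 → match
3 → match
4 → match
5 → match
6 → no match

1, 2, 3, 4, 5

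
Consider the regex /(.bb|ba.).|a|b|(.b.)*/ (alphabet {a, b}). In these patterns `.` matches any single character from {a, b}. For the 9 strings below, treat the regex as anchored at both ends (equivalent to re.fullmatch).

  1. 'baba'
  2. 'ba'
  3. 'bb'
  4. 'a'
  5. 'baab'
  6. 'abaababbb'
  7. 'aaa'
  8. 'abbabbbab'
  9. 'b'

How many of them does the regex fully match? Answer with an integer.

1 → match
2 → no match
3 → no match
4 → match
5 → match
6 → match
7 → no match
8 → no match
9 → match
Total matched: 5

5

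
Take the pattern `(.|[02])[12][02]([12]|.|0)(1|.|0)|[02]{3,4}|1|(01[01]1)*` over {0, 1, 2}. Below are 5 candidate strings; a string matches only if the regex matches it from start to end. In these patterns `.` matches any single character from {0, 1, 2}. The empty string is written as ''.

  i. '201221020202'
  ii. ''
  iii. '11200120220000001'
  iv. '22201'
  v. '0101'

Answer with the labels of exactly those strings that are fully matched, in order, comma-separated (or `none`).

ii, iv, v

i → no match
ii → match
iii → no match
iv → match
v → match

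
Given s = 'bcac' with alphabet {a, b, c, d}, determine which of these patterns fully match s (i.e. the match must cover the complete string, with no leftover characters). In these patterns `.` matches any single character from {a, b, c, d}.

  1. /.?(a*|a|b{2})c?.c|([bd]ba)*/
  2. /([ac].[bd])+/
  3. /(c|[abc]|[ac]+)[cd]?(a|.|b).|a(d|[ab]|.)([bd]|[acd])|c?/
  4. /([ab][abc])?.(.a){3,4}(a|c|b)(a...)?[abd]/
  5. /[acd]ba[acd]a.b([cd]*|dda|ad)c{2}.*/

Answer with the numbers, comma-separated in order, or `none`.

1, 3

1 → match
2 → no match
3 → match
4 → no match
5 → no match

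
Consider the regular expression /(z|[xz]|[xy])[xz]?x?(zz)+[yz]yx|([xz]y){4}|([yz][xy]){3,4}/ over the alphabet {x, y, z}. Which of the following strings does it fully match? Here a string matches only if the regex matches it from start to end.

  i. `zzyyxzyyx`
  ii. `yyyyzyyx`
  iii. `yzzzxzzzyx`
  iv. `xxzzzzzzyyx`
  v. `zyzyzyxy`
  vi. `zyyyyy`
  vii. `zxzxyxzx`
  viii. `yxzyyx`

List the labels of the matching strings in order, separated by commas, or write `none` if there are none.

ii, iv, v, vi, vii, viii

i → no match
ii → match
iii → no match
iv → match
v → match
vi → match
vii → match
viii → match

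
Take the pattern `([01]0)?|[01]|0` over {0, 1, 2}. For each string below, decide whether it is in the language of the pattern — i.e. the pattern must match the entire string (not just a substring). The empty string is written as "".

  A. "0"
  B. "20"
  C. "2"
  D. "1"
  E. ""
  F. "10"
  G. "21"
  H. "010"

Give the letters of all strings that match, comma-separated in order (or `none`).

A, D, E, F

A → match
B → no match
C → no match
D → match
E → match
F → match
G → no match
H → no match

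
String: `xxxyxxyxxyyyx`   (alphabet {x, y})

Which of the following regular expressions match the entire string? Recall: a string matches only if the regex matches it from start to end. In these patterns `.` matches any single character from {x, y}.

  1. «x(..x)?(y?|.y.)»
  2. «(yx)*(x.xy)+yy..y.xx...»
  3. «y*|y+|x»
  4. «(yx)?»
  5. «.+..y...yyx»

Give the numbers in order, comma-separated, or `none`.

1 → no match
2 → no match
3 → no match
4 → no match
5 → match

5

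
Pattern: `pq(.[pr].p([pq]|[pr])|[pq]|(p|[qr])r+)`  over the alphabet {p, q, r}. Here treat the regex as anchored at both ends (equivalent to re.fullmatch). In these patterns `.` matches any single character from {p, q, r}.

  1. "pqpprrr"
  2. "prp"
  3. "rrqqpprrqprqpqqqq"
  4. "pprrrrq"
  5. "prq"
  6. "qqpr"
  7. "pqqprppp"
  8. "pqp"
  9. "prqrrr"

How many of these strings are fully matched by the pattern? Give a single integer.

1 → no match
2 → no match — must start with "pq"
3 → no match — must start with "pq"
4 → no match — must start with "pq"
5 → no match — must start with "pq"
6 → no match — must start with "pq"
7 → no match
8 → match
9 → no match — must start with "pq"
Total matched: 1

1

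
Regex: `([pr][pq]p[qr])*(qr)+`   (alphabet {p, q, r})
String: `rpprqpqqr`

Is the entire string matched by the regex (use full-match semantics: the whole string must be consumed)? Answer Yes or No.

No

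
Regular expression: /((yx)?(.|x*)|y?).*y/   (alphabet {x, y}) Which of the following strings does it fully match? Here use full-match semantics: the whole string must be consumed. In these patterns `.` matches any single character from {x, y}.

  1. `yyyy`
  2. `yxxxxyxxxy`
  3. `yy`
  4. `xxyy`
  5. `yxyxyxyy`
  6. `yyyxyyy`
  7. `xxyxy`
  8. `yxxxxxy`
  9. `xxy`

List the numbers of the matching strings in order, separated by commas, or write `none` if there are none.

1 → match
2 → match
3 → match
4 → match
5 → match
6 → match
7 → match
8 → match
9 → match

1, 2, 3, 4, 5, 6, 7, 8, 9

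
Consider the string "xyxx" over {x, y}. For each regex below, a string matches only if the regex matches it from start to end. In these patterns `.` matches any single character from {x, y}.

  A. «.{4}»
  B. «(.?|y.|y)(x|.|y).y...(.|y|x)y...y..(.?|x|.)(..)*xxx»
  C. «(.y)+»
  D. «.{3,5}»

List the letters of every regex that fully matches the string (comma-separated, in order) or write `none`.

A, D

A → match
B → no match — must end with "xxx"
C → no match — must end with "y"
D → match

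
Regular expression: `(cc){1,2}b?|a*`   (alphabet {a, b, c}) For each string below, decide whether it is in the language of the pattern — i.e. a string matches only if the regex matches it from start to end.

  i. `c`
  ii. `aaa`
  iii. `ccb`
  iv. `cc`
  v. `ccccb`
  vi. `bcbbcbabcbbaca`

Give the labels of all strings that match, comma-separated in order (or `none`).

i. `c` → no match
ii. `aaa` → match
iii. `ccb` → match
iv. `cc` → match
v. `ccccb` → match
vi → no match

ii, iii, iv, v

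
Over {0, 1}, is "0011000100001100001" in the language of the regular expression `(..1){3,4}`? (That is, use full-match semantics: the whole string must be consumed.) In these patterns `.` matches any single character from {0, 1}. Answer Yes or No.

No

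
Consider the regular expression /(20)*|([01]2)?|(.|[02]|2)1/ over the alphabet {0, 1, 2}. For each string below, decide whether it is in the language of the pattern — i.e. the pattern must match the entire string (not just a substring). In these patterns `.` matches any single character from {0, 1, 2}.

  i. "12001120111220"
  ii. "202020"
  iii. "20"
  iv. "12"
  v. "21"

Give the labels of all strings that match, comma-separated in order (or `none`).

i → no match
ii. "202020" → match
iii. "20" → match
iv. "12" → match
v. "21" → match

ii, iii, iv, v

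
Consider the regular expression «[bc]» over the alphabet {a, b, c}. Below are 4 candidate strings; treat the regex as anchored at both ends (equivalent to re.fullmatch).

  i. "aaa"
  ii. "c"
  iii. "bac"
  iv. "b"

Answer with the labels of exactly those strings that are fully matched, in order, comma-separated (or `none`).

i. "aaa" → no match
ii. "c" → match
iii. "bac" → no match
iv. "b" → match

ii, iv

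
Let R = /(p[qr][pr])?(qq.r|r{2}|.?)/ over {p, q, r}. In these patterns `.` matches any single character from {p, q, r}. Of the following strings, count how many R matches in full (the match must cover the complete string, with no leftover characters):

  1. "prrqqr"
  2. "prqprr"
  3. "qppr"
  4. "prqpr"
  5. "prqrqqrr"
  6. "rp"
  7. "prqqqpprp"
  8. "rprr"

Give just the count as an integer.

0

1 → no match
2 → no match
3 → no match
4 → no match
5 → no match
6 → no match
7 → no match
8 → no match
Total matched: 0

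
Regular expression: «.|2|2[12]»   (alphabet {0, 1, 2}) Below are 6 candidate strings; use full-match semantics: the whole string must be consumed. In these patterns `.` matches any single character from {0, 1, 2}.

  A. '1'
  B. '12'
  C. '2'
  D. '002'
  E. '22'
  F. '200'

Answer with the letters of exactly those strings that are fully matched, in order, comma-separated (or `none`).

A, C, E

A → match
B → no match
C → match
D → no match
E → match
F → no match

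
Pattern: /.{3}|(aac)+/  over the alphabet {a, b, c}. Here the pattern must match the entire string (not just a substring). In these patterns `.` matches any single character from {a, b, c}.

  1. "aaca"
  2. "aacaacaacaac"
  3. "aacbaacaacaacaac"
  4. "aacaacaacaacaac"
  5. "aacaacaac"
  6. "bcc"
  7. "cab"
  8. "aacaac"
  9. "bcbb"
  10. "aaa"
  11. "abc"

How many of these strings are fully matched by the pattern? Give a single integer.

8

1 → no match
2 → match
3 → no match
4 → match
5 → match
6 → match
7 → match
8 → match
9 → no match
10 → match
11 → match
Total matched: 8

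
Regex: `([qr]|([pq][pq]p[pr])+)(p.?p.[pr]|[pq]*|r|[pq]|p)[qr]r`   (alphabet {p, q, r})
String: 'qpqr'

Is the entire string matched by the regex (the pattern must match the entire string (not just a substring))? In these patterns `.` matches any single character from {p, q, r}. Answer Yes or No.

Yes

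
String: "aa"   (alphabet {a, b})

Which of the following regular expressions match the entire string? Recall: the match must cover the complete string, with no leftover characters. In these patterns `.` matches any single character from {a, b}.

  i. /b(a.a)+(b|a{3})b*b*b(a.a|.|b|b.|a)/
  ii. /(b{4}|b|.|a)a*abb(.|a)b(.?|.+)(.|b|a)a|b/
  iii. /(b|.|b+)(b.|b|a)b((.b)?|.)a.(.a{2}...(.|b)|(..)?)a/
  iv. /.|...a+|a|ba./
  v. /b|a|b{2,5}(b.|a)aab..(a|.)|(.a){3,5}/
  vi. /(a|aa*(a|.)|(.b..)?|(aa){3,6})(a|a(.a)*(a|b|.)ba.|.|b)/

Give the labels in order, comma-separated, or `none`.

i → no match — must start with "ba"
ii → no match
iii → no match
iv → no match
v → no match
vi → match

vi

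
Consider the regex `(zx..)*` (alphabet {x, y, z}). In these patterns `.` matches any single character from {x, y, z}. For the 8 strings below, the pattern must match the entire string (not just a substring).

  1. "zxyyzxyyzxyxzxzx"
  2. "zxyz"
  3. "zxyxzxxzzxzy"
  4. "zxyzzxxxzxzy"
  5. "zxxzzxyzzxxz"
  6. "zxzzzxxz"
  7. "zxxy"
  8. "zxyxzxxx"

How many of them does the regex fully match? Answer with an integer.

1 → match
2 → match
3 → match
4 → match
5 → match
6 → match
7 → match
8 → match
Total matched: 8

8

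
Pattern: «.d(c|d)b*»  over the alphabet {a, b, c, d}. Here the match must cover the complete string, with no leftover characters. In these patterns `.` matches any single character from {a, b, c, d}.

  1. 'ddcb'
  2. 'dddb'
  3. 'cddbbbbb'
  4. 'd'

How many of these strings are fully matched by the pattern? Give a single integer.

3

1. 'ddcb' → match
2. 'dddb' → match
3. 'cddbbbbb' → match
4. 'd' → no match
Total matched: 3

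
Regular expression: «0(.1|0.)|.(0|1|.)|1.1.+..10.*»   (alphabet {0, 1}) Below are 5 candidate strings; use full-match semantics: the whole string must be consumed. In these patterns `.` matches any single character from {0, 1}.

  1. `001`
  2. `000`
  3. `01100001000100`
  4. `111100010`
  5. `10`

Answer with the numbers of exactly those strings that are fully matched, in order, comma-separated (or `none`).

1. `001` → match
2. `000` → match
3 → no match
4. `111100010` → match
5. `10` → match

1, 2, 4, 5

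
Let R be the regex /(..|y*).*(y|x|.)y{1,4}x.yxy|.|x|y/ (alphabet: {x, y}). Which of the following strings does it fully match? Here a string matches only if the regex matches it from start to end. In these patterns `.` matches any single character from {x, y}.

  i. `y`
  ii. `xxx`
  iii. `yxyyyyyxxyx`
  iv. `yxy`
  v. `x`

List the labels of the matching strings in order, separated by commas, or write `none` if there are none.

i, v

i. `y` → match
ii. `xxx` → no match
iii. `yxyyyyyxxyx` → no match
iv. `yxy` → no match
v. `x` → match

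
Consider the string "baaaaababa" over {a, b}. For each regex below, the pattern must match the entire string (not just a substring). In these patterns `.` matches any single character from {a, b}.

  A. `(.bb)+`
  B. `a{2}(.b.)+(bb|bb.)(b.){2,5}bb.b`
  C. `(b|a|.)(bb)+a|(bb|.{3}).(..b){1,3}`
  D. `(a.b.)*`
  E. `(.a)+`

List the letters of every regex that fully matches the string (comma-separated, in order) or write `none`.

E

A → no match — must end with "bb"
B → no match — must start with "a"
C → no match
D → no match
E → match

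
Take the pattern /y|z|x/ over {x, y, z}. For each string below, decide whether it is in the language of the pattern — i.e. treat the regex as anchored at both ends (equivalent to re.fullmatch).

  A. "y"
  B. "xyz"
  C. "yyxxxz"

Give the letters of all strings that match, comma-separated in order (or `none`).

A → match
B → no match
C → no match

A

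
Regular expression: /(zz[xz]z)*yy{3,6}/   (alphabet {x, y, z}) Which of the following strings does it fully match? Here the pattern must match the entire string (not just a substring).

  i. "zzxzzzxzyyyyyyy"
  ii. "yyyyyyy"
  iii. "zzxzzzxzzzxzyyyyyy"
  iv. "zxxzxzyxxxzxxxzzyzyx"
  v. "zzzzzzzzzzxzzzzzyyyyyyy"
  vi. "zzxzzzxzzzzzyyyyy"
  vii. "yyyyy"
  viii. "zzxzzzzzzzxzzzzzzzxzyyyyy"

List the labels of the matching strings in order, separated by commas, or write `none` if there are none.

i, ii, iii, v, vi, vii, viii

i → match
ii → match
iii → match
iv → no match — must end with "y"
v → match
vi → match
vii → match
viii → match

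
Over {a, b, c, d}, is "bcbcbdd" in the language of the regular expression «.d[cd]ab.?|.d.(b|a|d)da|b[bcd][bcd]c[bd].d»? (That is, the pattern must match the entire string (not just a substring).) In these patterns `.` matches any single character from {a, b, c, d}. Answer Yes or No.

Yes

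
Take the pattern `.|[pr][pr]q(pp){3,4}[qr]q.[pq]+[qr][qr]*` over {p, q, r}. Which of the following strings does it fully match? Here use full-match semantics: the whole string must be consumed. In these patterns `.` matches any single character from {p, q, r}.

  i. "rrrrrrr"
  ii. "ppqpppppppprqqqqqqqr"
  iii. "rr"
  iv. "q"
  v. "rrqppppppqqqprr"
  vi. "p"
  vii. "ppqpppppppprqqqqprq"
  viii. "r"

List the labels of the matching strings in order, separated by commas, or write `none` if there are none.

i → no match
ii → match
iii → no match
iv → match
v → match
vi → match
vii → match
viii → match

ii, iv, v, vi, vii, viii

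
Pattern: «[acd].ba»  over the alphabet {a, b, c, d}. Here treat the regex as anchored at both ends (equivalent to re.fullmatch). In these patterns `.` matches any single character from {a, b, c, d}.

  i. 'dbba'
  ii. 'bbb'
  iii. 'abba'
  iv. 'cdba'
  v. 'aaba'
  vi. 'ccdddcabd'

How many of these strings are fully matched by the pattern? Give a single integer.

i → match
ii → no match — must end with 'ba'
iii → match
iv → match
v → match
vi → no match — must end with 'ba'
Total matched: 4

4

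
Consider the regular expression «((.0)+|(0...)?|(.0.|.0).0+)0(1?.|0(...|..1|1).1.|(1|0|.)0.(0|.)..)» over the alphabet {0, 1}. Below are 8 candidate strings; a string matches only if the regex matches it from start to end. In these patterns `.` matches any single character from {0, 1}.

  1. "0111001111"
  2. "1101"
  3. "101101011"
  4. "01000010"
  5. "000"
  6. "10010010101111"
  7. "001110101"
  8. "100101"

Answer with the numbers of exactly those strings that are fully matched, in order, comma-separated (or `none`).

1

1. "0111001111" → match
2. "1101" → no match
3. "101101011" → no match
4. "01000010" → no match
5. "000" → no match
6 → no match
7. "001110101" → no match
8. "100101" → no match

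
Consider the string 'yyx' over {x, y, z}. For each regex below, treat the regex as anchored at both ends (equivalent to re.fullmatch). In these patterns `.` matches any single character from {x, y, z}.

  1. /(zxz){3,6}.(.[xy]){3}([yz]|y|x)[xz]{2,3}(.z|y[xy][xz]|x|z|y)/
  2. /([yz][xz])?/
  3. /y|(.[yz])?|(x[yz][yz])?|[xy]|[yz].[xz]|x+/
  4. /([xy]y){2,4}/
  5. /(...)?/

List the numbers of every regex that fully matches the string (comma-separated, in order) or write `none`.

3, 5

1 → no match — must start with 'zxz'
2 → no match
3 → match
4 → no match — must end with 'y'
5 → match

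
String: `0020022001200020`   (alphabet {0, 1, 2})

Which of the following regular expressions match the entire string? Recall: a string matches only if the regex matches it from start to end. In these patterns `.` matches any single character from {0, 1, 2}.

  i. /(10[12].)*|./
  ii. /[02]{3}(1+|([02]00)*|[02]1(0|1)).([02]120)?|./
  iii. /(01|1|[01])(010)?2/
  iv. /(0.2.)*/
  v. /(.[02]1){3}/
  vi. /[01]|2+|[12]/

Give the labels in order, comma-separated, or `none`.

i → no match
ii → no match
iii → no match — must end with `2`
iv → match
v → no match — must end with `1`
vi → no match

iv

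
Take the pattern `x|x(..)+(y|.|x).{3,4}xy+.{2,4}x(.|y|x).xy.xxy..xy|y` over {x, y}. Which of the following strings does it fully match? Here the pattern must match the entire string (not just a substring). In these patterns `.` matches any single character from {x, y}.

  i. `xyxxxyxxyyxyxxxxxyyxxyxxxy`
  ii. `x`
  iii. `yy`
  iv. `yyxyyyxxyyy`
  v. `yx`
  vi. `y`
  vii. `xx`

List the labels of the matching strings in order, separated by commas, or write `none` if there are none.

i, ii, vi

i → match
ii → match
iii → no match
iv → no match
v → no match
vi → match
vii → no match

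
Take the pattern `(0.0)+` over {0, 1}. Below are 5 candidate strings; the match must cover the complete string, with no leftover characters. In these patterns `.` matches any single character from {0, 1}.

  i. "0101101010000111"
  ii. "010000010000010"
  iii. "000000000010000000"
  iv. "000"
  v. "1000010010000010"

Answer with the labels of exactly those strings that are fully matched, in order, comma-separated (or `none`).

i → no match — must end with "0"
ii → match
iii → match
iv. "000" → match
v → no match — must start with "0"

ii, iii, iv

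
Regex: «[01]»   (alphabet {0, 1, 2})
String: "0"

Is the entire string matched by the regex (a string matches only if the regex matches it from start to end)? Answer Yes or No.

Yes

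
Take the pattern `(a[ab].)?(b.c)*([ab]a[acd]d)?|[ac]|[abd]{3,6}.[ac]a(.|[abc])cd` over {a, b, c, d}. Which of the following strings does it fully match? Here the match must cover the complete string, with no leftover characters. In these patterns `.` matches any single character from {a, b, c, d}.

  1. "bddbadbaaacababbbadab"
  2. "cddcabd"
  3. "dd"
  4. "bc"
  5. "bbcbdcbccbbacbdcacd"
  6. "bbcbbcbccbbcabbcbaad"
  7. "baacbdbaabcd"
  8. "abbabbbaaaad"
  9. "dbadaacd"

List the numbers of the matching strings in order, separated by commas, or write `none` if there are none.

1 → no match
2 → no match
3 → no match
4 → no match
5 → no match
6 → no match
7 → no match
8 → no match
9 → no match

none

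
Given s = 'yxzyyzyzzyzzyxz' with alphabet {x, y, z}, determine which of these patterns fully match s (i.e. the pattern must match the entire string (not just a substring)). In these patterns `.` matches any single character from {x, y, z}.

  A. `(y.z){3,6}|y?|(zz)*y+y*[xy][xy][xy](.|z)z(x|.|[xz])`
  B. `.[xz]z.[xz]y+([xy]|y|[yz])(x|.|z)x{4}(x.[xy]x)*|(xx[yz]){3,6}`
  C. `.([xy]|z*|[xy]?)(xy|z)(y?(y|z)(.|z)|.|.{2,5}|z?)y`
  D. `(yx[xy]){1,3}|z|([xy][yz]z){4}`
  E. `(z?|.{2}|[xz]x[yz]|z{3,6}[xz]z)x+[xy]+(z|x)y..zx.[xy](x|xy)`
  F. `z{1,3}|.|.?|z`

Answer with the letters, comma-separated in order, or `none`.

A

A → match
B → no match
C → no match — must end with 'y'
D → no match
E → no match
F → no match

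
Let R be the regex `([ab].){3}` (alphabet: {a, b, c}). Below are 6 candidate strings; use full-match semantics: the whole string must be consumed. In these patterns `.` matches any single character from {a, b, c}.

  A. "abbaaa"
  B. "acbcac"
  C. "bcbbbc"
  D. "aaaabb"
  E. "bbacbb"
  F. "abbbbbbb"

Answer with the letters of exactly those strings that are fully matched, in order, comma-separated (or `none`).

A → match
B → match
C → match
D → match
E → match
F → no match

A, B, C, D, E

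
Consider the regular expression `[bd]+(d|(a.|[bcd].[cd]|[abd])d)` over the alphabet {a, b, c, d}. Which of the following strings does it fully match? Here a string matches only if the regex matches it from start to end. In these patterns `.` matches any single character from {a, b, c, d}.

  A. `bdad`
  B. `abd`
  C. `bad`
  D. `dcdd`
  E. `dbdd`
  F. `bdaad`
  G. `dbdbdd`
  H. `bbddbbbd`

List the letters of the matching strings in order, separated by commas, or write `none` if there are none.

A → match
B → no match
C → match
D → no match
E → match
F → match
G → match
H → match

A, C, E, F, G, H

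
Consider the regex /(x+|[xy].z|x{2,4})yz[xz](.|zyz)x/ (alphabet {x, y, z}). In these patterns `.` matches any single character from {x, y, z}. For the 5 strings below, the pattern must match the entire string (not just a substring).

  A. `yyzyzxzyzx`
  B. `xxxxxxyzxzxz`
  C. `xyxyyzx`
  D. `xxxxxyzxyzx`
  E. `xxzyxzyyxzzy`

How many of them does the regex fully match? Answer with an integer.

1

A. `yyzyzxzyzx` → match
B. `xxxxxxyzxzxz` → no match — must end with `x`
C. `xyxyyzx` → no match
D. `xxxxxyzxyzx` → no match
E. `xxzyxzyyxzzy` → no match — must end with `x`
Total matched: 1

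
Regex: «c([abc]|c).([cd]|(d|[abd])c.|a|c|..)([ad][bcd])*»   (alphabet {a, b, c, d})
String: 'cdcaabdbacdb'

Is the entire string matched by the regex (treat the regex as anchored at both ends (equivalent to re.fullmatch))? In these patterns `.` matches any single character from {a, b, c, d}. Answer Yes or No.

No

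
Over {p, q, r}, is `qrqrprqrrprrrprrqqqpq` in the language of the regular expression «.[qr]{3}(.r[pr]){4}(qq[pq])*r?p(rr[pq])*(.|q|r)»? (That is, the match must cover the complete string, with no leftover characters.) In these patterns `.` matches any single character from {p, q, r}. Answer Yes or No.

No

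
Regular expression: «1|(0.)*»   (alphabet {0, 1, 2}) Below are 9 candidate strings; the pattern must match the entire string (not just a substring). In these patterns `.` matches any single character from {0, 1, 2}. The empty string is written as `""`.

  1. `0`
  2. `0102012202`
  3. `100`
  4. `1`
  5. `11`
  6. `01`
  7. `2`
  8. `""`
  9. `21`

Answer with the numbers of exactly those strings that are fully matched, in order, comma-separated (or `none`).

1 → no match
2 → no match
3 → no match
4 → match
5 → no match
6 → match
7 → no match
8 → match
9 → no match

4, 6, 8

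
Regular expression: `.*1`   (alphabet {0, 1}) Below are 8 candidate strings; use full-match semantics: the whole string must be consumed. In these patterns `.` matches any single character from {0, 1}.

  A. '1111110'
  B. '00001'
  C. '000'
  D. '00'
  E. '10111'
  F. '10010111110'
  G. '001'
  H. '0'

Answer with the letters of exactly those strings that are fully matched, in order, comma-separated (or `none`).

A → no match — must end with '1'
B → match
C → no match — must end with '1'
D → no match — must end with '1'
E → match
F → no match — must end with '1'
G → match
H → no match — must end with '1'

B, E, G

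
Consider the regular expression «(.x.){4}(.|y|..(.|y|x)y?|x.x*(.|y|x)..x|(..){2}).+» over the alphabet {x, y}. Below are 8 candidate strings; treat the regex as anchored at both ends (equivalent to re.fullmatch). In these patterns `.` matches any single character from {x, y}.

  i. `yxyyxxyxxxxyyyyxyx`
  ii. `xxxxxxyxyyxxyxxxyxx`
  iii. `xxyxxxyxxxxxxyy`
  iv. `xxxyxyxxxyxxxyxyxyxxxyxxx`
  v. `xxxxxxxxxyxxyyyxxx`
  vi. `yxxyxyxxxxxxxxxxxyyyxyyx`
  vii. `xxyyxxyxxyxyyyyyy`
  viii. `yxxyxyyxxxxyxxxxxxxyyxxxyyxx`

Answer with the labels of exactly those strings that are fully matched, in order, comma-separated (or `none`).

i → match
ii → match
iii → match
iv → match
v → match
vi → match
vii → match
viii → match

i, ii, iii, iv, v, vi, vii, viii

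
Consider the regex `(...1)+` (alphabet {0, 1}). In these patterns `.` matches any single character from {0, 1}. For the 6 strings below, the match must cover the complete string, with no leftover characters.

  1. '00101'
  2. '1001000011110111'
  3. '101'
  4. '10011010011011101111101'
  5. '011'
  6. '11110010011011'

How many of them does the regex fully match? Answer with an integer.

1 → no match
2 → no match
3 → no match
4 → no match
5 → no match
6 → no match
Total matched: 0

0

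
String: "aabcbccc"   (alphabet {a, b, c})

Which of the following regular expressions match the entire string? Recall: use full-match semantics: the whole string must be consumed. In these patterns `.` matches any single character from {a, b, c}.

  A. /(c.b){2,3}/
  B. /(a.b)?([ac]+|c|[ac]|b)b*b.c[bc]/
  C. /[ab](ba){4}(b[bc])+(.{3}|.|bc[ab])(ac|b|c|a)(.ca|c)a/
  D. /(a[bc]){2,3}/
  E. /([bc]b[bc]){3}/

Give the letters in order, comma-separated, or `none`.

A → no match — must start with "c"
B → match
C → no match — must end with "a"
D → no match
E → no match

B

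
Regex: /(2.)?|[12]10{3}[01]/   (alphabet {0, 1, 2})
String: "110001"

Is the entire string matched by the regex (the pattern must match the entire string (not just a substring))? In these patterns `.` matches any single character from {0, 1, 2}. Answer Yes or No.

Yes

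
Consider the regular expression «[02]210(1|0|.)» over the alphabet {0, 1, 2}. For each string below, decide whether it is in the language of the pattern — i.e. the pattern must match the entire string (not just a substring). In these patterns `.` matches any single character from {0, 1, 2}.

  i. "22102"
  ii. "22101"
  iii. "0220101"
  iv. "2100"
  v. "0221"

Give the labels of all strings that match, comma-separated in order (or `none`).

i → match
ii → match
iii → no match
iv → no match
v → no match

i, ii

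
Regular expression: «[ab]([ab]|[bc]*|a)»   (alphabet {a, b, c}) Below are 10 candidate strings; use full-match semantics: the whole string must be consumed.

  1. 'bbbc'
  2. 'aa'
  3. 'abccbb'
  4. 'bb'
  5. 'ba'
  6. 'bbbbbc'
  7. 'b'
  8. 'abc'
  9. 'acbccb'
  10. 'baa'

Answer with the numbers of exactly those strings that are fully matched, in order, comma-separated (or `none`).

1, 2, 3, 4, 5, 6, 7, 8, 9

1 → match
2 → match
3 → match
4 → match
5 → match
6 → match
7 → match
8 → match
9 → match
10 → no match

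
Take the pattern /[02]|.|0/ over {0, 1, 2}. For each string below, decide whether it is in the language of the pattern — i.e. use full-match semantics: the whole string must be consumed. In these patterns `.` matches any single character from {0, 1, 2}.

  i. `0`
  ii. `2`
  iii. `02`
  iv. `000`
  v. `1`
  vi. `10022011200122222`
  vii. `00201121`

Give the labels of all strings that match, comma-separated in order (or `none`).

i, ii, v

i → match
ii → match
iii → no match
iv → no match
v → match
vi → no match
vii → no match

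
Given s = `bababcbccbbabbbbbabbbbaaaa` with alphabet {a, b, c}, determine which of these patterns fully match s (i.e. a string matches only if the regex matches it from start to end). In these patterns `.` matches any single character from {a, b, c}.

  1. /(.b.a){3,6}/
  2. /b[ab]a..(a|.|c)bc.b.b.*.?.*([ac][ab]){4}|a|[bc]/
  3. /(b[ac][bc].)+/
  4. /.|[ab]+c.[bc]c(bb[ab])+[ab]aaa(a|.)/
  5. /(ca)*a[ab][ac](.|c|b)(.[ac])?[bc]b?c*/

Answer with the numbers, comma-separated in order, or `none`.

4

1 → no match
2 → no match
3 → no match
4 → match
5 → no match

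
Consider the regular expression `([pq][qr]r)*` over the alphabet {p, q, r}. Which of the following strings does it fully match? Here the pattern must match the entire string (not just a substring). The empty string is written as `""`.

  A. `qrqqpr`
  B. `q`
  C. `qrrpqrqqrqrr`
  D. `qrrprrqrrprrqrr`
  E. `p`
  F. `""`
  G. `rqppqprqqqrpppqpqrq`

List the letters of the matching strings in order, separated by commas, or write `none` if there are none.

C, D, F

A → no match
B → no match
C → match
D → match
E → no match
F → match
G → no match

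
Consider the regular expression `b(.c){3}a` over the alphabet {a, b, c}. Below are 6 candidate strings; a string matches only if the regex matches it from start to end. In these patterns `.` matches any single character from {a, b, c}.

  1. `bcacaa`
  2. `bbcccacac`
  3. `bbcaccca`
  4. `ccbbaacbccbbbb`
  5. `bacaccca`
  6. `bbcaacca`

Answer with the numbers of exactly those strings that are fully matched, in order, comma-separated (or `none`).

1. `bcacaa` → no match — must end with `ca`
2. `bbcccacac` → no match — must end with `ca`
3. `bbcaccca` → match
4 → no match — must start with `b`
5. `bacaccca` → match
6. `bbcaacca` → no match

3, 5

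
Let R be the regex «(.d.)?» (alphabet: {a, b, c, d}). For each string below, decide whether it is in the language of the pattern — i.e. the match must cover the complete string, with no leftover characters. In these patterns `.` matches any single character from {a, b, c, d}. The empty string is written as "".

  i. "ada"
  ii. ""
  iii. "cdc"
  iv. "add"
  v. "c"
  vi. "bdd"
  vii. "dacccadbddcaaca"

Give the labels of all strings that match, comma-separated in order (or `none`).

i → match
ii → match
iii → match
iv → match
v → no match
vi → match
vii → no match

i, ii, iii, iv, vi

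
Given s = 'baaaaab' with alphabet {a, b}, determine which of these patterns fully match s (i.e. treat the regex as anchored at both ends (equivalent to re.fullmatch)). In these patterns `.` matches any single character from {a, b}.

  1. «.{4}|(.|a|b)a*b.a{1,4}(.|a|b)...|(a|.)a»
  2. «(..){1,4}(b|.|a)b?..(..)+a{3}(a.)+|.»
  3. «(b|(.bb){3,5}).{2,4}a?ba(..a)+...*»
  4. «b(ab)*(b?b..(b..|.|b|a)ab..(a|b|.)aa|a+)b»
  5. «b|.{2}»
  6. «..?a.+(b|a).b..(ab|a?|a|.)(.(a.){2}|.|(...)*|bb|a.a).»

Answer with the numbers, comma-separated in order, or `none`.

1 → no match
2 → no match
3 → no match
4 → match
5 → no match
6 → no match

4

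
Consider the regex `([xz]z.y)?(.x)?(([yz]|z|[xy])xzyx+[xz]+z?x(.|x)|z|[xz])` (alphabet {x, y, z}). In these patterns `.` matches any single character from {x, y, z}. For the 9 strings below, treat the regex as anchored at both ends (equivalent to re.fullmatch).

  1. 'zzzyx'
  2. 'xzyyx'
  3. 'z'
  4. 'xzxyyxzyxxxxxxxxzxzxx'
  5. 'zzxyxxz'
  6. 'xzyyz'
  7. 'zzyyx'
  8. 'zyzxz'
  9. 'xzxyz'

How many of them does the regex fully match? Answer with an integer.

8

1 → match
2 → match
3 → match
4 → match
5 → match
6 → match
7 → match
8 → no match
9 → match
Total matched: 8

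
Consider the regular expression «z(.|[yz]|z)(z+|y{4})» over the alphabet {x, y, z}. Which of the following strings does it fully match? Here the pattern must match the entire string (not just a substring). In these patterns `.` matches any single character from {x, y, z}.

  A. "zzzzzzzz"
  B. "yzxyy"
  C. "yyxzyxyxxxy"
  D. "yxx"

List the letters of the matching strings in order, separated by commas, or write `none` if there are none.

A → match
B → no match — must start with "z"
C → no match — must start with "z"
D → no match — must start with "z"

A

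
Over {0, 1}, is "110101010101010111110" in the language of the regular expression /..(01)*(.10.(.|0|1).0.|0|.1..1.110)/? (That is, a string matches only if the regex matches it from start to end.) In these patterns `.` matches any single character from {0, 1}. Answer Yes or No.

Yes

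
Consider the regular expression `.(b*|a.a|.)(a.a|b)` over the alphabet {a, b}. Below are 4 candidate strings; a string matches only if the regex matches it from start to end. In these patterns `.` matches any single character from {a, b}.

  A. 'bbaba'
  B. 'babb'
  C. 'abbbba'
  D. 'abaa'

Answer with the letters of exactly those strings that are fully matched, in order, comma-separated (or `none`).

A

A. 'bbaba' → match
B. 'babb' → no match
C. 'abbbba' → no match
D. 'abaa' → no match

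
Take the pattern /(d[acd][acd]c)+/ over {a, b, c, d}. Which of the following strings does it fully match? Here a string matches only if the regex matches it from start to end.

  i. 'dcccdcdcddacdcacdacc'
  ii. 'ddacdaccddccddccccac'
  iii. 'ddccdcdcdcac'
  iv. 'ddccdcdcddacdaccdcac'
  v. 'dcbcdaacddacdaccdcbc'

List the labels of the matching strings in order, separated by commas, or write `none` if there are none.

i → match
ii → no match
iii → match
iv → match
v → no match

i, iii, iv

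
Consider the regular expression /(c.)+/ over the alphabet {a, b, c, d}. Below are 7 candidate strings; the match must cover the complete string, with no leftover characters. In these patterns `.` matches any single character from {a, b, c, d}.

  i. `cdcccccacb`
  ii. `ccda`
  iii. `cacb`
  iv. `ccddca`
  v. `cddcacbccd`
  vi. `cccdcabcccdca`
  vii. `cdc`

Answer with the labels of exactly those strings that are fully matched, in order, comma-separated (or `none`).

i, iii

i. `cdcccccacb` → match
ii. `ccda` → no match
iii. `cacb` → match
iv. `ccddca` → no match
v. `cddcacbccd` → no match
vi → no match
vii. `cdc` → no match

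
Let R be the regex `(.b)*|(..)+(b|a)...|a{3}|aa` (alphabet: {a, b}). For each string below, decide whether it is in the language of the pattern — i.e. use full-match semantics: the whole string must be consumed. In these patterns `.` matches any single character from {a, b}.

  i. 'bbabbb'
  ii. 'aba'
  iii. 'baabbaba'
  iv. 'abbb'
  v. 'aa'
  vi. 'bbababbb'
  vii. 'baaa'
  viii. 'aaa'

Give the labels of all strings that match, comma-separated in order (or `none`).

i, iii, iv, v, vi, viii

i → match
ii → no match
iii → match
iv → match
v → match
vi → match
vii → no match
viii → match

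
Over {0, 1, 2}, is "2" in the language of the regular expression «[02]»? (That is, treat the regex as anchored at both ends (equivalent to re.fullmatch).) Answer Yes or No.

Yes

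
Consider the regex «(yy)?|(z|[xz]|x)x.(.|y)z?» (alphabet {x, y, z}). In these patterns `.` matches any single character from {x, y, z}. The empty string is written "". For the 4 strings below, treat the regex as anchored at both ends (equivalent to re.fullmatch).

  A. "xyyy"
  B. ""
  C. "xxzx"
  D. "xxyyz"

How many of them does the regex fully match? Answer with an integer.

3

A. "xyyy" → no match
B. "" → match
C. "xxzx" → match
D. "xxyyz" → match
Total matched: 3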